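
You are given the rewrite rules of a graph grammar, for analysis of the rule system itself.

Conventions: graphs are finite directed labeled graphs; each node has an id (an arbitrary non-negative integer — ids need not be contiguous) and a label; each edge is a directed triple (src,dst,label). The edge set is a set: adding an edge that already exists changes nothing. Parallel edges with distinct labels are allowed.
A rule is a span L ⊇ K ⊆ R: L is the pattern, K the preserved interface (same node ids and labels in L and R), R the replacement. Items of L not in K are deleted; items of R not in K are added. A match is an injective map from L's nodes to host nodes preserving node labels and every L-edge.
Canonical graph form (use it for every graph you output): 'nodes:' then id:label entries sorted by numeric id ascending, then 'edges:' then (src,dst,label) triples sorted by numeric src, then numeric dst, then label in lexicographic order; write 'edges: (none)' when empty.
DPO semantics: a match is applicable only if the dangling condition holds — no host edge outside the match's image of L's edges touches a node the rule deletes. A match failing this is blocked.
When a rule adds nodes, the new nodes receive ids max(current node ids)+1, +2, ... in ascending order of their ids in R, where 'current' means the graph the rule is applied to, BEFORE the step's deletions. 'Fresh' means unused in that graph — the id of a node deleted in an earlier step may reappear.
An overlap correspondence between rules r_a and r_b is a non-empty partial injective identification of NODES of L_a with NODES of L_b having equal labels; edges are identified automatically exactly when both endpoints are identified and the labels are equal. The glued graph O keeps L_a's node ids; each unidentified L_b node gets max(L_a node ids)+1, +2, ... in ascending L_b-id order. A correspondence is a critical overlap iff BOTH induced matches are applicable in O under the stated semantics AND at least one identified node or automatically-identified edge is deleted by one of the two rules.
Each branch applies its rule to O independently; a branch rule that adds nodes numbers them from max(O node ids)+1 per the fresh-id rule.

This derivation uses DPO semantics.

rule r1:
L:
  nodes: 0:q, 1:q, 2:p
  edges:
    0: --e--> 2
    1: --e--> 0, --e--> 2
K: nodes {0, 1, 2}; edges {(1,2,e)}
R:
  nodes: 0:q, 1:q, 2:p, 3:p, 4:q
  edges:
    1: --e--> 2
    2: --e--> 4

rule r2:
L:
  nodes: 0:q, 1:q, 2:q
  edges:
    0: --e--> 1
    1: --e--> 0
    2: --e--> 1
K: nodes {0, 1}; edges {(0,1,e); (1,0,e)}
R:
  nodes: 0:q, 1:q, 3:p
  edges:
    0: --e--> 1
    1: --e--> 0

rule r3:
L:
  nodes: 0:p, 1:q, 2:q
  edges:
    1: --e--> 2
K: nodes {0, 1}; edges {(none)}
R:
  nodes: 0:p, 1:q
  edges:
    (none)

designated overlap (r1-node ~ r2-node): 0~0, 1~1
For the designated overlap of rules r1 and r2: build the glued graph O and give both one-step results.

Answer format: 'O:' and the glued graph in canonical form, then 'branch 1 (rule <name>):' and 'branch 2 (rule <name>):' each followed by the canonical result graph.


O:
nodes: 0:q, 1:q, 2:p, 3:q
edges: (0,1,e); (0,2,e); (1,0,e); (1,2,e); (3,1,e)
branch 1 (rule r1):
nodes: 0:q, 1:q, 2:p, 3:q, 4:p, 5:q
edges: (0,1,e); (1,2,e); (2,5,e); (3,1,e)
branch 2 (rule r2):
nodes: 0:q, 1:q, 2:p, 4:p
edges: (0,1,e); (0,2,e); (1,0,e); (1,2,e)


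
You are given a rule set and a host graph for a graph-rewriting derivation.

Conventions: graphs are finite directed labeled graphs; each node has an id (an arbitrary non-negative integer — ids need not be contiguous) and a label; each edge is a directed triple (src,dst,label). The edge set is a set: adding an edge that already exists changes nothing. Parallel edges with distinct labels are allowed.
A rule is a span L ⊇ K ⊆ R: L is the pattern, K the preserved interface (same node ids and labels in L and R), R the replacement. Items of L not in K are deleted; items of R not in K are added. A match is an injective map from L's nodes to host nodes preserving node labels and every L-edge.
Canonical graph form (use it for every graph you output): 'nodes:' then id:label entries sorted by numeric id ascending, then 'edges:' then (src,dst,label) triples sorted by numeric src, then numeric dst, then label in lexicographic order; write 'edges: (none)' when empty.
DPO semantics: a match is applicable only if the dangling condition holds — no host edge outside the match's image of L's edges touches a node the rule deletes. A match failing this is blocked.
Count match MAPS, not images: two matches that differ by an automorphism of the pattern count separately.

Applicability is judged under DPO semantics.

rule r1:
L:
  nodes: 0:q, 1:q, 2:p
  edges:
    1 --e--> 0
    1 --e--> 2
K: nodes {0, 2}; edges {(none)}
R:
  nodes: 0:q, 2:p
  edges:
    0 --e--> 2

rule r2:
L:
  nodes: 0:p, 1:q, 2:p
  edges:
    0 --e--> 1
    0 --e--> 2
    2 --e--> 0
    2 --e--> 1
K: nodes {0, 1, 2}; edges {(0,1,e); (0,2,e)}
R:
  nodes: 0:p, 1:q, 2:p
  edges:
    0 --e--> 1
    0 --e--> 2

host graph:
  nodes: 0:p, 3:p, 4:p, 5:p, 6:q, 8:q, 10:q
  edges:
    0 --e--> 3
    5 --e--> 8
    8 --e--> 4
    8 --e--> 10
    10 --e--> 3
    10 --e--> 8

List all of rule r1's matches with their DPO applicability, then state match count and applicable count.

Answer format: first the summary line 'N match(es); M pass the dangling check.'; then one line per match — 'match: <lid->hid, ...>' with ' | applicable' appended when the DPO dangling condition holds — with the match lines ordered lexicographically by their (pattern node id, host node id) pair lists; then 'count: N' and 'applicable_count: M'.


2 match(es); 0 pass the dangling check.
match: 0->8, 1->10, 2->3
match: 0->10, 1->8, 2->4
count: 2
applicable_count: 0


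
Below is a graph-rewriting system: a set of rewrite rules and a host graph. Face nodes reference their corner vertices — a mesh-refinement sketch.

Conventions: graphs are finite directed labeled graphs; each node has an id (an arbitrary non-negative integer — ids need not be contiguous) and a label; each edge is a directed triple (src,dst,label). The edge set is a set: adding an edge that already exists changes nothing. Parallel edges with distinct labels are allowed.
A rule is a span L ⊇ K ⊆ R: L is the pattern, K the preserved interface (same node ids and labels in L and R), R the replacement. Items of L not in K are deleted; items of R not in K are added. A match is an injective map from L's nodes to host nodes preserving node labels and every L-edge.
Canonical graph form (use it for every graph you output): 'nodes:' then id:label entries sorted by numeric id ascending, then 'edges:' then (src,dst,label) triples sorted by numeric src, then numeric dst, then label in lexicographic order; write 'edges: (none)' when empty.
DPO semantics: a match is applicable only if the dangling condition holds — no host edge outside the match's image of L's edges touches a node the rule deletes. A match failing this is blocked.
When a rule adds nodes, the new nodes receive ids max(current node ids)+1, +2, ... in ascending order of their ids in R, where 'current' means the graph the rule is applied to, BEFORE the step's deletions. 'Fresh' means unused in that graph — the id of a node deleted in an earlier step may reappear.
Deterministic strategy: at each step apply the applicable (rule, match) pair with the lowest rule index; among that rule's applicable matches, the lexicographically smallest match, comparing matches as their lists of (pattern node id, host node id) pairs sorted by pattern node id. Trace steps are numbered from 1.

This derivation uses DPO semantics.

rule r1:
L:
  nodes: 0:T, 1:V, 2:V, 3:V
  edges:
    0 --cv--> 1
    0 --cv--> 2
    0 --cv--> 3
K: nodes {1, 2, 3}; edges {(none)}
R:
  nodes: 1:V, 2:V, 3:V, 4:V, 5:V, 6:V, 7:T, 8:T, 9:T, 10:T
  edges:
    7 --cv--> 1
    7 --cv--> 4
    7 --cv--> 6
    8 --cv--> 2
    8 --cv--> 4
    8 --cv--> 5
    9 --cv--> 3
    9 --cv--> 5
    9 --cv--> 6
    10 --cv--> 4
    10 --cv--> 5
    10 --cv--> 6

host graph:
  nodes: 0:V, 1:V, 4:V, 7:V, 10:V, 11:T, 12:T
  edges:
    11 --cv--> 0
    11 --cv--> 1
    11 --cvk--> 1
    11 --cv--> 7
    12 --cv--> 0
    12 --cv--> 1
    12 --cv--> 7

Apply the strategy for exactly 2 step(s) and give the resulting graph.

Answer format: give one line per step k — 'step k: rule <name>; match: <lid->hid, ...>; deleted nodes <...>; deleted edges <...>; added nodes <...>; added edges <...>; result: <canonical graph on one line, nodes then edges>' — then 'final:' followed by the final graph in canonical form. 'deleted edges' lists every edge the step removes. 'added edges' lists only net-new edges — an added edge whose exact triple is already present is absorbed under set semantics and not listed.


step 1: rule r1; match: 0->12, 1->0, 2->1, 3->7; deleted nodes 12; deleted edges (12,0,cv); (12,1,cv); (12,7,cv); added nodes 13, 14, 15, 16, 17, 18, 19; added edges (16,0,cv); (16,13,cv); (16,15,cv); (17,1,cv); (17,13,cv); (17,14,cv); (18,7,cv); (18,14,cv); (18,15,cv); (19,13,cv); (19,14,cv); (19,15,cv); result: nodes: 0:V, 1:V, 4:V, 7:V, 10:V, 11:T, 13:V, 14:V, 15:V, 16:T, 17:T, 18:T, 19:T edges: (11,0,cv); (11,1,cv); (11,1,cvk); (11,7,cv); (16,0,cv); (16,13,cv); (16,15,cv); (17,1,cv); (17,13,cv); (17,14,cv); (18,7,cv); (18,14,cv); (18,15,cv); (19,13,cv); (19,14,cv); (19,15,cv)
step 2: rule r1; match: 0->16, 1->0, 2->13, 3->15; deleted nodes 16; deleted edges (16,0,cv); (16,13,cv); (16,15,cv); added nodes 20, 21, 22, 23, 24, 25, 26; added edges (23,0,cv); (23,20,cv); (23,22,cv); (24,13,cv); (24,20,cv); (24,21,cv); (25,15,cv); (25,21,cv); (25,22,cv); (26,20,cv); (26,21,cv); (26,22,cv); result: nodes: 0:V, 1:V, 4:V, 7:V, 10:V, 11:T, 13:V, 14:V, 15:V, 17:T, 18:T, 19:T, 20:V, 21:V, 22:V, 23:T, 24:T, 25:T, 26:T edges: (11,0,cv); (11,1,cv); (11,1,cvk); (11,7,cv); (17,1,cv); (17,13,cv); (17,14,cv); (18,7,cv); (18,14,cv); (18,15,cv); (19,13,cv); (19,14,cv); (19,15,cv); (23,0,cv); (23,20,cv); (23,22,cv); (24,13,cv); (24,20,cv); (24,21,cv); (25,15,cv); (25,21,cv); (25,22,cv); (26,20,cv); (26,21,cv); (26,22,cv)
final:
nodes: 0:V, 1:V, 4:V, 7:V, 10:V, 11:T, 13:V, 14:V, 15:V, 17:T, 18:T, 19:T, 20:V, 21:V, 22:V, 23:T, 24:T, 25:T, 26:T
edges: (11,0,cv); (11,1,cv); (11,1,cvk); (11,7,cv); (17,1,cv); (17,13,cv); (17,14,cv); (18,7,cv); (18,14,cv); (18,15,cv); (19,13,cv); (19,14,cv); (19,15,cv); (23,0,cv); (23,20,cv); (23,22,cv); (24,13,cv); (24,20,cv); (24,21,cv); (25,15,cv); (25,21,cv); (25,22,cv); (26,20,cv); (26,21,cv); (26,22,cv)


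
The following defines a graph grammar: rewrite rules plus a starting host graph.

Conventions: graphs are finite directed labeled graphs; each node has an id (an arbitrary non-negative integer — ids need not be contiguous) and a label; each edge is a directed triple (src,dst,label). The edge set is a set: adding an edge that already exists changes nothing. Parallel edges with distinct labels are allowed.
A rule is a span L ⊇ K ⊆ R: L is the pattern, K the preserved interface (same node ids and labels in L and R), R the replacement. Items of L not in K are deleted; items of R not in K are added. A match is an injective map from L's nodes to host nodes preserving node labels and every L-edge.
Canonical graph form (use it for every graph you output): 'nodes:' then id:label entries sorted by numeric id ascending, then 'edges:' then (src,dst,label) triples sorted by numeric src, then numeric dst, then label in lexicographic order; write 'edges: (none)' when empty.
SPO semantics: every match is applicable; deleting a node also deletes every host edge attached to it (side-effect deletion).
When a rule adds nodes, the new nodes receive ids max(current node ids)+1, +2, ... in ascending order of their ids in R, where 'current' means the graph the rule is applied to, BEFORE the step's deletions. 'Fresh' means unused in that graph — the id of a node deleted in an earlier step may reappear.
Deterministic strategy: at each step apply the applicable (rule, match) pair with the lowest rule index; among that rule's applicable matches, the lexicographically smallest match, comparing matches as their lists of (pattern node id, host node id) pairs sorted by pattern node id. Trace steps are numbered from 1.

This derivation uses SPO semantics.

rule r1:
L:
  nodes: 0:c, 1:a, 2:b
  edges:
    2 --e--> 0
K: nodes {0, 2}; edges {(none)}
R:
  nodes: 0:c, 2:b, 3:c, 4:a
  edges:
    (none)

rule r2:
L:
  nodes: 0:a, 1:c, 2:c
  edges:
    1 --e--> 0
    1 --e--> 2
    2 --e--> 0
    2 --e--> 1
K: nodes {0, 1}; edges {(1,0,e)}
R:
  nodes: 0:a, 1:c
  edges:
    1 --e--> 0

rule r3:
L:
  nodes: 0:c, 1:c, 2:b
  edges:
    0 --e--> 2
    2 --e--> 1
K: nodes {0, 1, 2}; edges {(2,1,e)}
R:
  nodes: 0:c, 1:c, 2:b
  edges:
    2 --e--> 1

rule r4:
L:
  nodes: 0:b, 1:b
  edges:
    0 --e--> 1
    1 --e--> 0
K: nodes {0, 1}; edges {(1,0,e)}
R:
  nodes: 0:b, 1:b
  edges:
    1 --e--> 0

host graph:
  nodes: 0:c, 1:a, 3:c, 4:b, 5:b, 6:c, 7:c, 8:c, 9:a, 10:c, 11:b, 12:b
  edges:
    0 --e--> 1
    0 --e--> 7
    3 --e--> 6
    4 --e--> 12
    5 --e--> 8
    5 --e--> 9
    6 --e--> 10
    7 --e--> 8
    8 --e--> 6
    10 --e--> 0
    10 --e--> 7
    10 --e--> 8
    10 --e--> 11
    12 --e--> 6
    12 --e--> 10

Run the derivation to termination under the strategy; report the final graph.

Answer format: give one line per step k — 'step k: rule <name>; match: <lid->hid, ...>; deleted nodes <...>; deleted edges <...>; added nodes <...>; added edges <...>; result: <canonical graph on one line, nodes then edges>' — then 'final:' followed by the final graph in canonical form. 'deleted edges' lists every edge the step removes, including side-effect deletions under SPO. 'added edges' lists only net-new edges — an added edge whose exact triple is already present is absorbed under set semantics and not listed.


step 1: rule r1; match: 0->6, 1->1, 2->12; deleted nodes 1; deleted edges (0,1,e); (12,6,e); added nodes 13, 14; added edges (none); result: nodes: 0:c, 3:c, 4:b, 5:b, 6:c, 7:c, 8:c, 9:a, 10:c, 11:b, 12:b, 13:c, 14:a edges: (0,7,e); (3,6,e); (4,12,e); (5,8,e); (5,9,e); (6,10,e); (7,8,e); (8,6,e); (10,0,e); (10,7,e); (10,8,e); (10,11,e); (12,10,e)
step 2: rule r1; match: 0->8, 1->9, 2->5; deleted nodes 9; deleted edges (5,8,e); (5,9,e); added nodes 15, 16; added edges (none); result: nodes: 0:c, 3:c, 4:b, 5:b, 6:c, 7:c, 8:c, 10:c, 11:b, 12:b, 13:c, 14:a, 15:c, 16:a edges: (0,7,e); (3,6,e); (4,12,e); (6,10,e); (7,8,e); (8,6,e); (10,0,e); (10,7,e); (10,8,e); (10,11,e); (12,10,e)
step 3: rule r1; match: 0->10, 1->14, 2->12; deleted nodes 14; deleted edges (12,10,e); added nodes 17, 18; added edges (none); result: nodes: 0:c, 3:c, 4:b, 5:b, 6:c, 7:c, 8:c, 10:c, 11:b, 12:b, 13:c, 15:c, 16:a, 17:c, 18:a edges: (0,7,e); (3,6,e); (4,12,e); (6,10,e); (7,8,e); (8,6,e); (10,0,e); (10,7,e); (10,8,e); (10,11,e)
final:
nodes: 0:c, 3:c, 4:b, 5:b, 6:c, 7:c, 8:c, 10:c, 11:b, 12:b, 13:c, 15:c, 16:a, 17:c, 18:a
edges: (0,7,e); (3,6,e); (4,12,e); (6,10,e); (7,8,e); (8,6,e); (10,0,e); (10,7,e); (10,8,e); (10,11,e)


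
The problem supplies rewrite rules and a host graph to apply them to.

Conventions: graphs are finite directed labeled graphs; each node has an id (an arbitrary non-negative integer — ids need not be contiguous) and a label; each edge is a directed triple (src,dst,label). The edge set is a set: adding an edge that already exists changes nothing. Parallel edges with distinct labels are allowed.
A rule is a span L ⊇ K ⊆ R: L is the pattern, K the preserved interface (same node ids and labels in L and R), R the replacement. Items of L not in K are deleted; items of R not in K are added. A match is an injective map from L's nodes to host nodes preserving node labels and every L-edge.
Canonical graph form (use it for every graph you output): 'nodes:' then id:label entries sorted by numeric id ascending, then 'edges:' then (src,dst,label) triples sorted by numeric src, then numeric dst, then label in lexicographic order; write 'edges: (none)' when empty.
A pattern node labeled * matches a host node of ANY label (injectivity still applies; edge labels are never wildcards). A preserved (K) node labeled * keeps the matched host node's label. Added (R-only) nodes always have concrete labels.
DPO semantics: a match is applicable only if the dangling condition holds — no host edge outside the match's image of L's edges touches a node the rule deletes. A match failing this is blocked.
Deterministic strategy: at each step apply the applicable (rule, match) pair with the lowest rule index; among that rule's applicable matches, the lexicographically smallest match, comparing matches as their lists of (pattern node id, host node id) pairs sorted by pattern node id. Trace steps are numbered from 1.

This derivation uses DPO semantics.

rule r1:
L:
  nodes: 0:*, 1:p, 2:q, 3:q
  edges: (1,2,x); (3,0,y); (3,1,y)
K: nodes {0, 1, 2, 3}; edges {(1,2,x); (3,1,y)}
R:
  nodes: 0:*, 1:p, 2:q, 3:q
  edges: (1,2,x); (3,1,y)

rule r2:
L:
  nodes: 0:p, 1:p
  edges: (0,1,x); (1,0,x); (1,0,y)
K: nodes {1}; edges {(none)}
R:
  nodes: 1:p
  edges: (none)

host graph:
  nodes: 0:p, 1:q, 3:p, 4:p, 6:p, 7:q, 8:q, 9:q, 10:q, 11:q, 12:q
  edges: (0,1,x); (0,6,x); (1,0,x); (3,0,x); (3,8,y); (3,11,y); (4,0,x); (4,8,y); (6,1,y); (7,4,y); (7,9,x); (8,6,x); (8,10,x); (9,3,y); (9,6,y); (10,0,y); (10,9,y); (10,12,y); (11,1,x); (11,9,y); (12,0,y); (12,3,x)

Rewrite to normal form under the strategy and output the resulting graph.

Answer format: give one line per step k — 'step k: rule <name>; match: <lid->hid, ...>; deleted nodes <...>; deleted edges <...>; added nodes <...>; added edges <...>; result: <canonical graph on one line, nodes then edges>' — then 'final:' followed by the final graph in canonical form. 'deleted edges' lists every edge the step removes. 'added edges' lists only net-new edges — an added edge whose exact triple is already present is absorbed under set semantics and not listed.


step 1: rule r1; match: 0->9, 1->0, 2->1, 3->10; deleted nodes (none); deleted edges (10,9,y); added nodes (none); added edges (none); result: nodes: 0:p, 1:q, 3:p, 4:p, 6:p, 7:q, 8:q, 9:q, 10:q, 11:q, 12:q edges: (0,1,x); (0,6,x); (1,0,x); (3,0,x); (3,8,y); (3,11,y); (4,0,x); (4,8,y); (6,1,y); (7,4,y); (7,9,x); (8,6,x); (8,10,x); (9,3,y); (9,6,y); (10,0,y); (10,12,y); (11,1,x); (11,9,y); (12,0,y); (12,3,x)
step 2: rule r1; match: 0->12, 1->0, 2->1, 3->10; deleted nodes (none); deleted edges (10,12,y); added nodes (none); added edges (none); result: nodes: 0:p, 1:q, 3:p, 4:p, 6:p, 7:q, 8:q, 9:q, 10:q, 11:q, 12:q edges: (0,1,x); (0,6,x); (1,0,x); (3,0,x); (3,8,y); (3,11,y); (4,0,x); (4,8,y); (6,1,y); (7,4,y); (7,9,x); (8,6,x); (8,10,x); (9,3,y); (9,6,y); (10,0,y); (11,1,x); (11,9,y); (12,0,y); (12,3,x)
final:
nodes: 0:p, 1:q, 3:p, 4:p, 6:p, 7:q, 8:q, 9:q, 10:q, 11:q, 12:q
edges: (0,1,x); (0,6,x); (1,0,x); (3,0,x); (3,8,y); (3,11,y); (4,0,x); (4,8,y); (6,1,y); (7,4,y); (7,9,x); (8,6,x); (8,10,x); (9,3,y); (9,6,y); (10,0,y); (11,1,x); (11,9,y); (12,0,y); (12,3,x)


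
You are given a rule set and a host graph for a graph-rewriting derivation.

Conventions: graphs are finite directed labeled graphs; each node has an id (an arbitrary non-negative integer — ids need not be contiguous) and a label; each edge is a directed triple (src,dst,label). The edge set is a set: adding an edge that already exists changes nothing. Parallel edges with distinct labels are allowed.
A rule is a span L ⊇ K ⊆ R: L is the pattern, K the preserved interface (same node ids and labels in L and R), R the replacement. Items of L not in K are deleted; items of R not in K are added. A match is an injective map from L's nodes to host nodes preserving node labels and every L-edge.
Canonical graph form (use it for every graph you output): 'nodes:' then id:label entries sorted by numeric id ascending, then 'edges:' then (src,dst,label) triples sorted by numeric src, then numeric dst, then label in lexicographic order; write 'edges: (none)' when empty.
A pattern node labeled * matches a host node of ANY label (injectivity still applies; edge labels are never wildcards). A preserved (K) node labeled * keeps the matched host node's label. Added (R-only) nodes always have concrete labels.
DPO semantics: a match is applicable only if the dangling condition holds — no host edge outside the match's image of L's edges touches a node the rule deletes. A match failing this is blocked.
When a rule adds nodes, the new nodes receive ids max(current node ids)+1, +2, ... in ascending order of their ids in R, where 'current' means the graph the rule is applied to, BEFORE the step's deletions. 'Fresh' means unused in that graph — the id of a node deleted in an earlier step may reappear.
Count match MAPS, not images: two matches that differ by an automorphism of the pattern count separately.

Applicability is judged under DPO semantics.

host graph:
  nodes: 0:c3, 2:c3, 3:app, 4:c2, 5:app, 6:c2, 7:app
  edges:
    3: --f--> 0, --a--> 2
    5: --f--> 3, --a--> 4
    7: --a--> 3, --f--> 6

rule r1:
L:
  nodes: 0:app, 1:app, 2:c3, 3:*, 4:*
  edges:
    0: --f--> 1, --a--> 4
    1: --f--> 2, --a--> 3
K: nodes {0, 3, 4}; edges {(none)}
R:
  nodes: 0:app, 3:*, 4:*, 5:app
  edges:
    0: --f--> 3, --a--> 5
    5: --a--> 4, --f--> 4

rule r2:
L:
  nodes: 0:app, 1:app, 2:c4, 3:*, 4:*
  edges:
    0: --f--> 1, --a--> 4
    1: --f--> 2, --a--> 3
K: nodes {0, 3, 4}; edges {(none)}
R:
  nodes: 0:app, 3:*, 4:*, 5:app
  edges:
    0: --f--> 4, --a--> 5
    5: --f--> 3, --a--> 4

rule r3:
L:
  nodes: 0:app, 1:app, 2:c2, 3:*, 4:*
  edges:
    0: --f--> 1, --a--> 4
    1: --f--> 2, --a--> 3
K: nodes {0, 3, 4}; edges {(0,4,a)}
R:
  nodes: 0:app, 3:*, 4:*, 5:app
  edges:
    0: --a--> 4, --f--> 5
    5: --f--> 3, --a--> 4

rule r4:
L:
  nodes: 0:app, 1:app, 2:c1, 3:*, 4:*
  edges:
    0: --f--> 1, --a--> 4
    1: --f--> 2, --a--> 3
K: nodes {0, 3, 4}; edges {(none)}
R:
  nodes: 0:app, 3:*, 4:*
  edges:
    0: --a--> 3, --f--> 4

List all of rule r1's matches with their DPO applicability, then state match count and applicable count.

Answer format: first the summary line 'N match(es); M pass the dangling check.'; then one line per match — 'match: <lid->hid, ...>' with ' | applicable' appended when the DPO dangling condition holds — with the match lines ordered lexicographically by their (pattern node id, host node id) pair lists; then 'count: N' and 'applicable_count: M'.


1 match(es); 0 pass the dangling check.
match: 0->5, 1->3, 2->0, 3->2, 4->4
count: 1
applicable_count: 0


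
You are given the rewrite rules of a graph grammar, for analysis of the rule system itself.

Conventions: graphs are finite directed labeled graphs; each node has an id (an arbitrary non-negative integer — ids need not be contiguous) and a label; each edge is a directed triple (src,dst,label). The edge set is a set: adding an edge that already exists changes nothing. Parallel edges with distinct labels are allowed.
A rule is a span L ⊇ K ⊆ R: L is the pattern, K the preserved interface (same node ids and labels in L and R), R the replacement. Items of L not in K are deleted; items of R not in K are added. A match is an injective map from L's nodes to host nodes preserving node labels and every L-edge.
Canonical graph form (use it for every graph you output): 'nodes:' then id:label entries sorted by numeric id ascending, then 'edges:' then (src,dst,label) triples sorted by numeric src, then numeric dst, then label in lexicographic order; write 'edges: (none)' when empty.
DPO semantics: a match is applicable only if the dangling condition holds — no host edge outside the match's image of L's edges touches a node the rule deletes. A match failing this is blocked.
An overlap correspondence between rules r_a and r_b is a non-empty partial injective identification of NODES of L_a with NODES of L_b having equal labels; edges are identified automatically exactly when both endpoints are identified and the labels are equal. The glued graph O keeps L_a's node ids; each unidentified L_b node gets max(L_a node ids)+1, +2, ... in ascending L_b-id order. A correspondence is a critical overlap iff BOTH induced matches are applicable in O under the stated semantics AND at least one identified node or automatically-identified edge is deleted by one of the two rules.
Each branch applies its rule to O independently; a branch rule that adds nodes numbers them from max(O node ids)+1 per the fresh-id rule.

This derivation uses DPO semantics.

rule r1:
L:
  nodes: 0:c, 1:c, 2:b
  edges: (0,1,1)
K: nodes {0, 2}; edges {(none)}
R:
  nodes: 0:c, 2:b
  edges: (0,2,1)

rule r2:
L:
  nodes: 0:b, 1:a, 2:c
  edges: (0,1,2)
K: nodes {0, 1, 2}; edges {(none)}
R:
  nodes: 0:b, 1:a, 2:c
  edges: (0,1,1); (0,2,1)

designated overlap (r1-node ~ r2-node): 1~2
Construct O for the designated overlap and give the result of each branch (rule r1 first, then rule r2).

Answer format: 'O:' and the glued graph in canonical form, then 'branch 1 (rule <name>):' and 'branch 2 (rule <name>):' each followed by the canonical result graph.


O:
nodes: 0:c, 1:c, 2:b, 3:b, 4:a
edges: (0,1,1); (3,4,2)
branch 1 (rule r1):
nodes: 0:c, 2:b, 3:b, 4:a
edges: (0,2,1); (3,4,2)
branch 2 (rule r2):
nodes: 0:c, 1:c, 2:b, 3:b, 4:a
edges: (0,1,1); (3,1,1); (3,4,1)


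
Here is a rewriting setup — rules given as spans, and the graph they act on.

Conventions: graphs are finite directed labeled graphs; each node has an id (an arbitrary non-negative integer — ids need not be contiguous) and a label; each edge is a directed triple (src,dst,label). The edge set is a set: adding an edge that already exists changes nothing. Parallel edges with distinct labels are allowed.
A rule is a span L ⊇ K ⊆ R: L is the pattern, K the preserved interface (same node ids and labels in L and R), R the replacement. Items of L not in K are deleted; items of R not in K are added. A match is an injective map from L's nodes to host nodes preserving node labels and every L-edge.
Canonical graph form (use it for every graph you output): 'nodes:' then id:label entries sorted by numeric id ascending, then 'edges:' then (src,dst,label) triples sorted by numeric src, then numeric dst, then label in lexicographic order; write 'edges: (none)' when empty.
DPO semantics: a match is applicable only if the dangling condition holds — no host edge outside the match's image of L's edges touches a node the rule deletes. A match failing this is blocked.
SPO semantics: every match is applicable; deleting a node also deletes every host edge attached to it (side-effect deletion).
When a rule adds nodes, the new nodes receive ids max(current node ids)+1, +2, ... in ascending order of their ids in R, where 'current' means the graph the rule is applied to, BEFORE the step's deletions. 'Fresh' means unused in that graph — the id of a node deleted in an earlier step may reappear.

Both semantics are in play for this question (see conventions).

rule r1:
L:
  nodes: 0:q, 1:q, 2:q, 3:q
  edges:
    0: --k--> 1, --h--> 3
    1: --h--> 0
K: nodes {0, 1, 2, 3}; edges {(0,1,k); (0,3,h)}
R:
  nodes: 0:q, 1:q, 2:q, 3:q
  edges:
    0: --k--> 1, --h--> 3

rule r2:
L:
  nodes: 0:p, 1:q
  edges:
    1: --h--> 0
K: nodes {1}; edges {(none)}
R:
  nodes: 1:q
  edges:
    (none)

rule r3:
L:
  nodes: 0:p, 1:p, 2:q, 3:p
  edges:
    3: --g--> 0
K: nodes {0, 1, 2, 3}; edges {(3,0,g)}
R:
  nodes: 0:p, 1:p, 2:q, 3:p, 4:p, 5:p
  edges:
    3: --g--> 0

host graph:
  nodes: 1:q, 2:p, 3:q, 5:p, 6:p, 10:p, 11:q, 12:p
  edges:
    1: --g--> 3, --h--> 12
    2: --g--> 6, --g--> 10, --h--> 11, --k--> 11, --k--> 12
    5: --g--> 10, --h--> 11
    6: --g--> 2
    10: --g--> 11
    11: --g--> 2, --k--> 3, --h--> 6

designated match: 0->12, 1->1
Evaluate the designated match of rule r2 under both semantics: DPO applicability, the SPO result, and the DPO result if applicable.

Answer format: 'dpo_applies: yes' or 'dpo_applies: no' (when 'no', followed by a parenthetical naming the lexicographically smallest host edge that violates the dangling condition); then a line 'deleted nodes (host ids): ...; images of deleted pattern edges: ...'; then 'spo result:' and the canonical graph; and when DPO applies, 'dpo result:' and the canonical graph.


dpo_applies: no
(the rule deletes node 12, which keeps host edge (2,12,k) outside the match image — the dangling condition fails, DPO blocks; SPO proceeds and side-deletes such edges)
deleted nodes (host ids): 12; images of deleted pattern edges: (1,12,h)
spo result:
nodes: 1:q, 2:p, 3:q, 5:p, 6:p, 10:p, 11:q
edges: (1,3,g); (2,6,g); (2,10,g); (2,11,h); (2,11,k); (5,10,g); (5,11,h); (6,2,g); (10,11,g); (11,2,g); (11,3,k); (11,6,h)


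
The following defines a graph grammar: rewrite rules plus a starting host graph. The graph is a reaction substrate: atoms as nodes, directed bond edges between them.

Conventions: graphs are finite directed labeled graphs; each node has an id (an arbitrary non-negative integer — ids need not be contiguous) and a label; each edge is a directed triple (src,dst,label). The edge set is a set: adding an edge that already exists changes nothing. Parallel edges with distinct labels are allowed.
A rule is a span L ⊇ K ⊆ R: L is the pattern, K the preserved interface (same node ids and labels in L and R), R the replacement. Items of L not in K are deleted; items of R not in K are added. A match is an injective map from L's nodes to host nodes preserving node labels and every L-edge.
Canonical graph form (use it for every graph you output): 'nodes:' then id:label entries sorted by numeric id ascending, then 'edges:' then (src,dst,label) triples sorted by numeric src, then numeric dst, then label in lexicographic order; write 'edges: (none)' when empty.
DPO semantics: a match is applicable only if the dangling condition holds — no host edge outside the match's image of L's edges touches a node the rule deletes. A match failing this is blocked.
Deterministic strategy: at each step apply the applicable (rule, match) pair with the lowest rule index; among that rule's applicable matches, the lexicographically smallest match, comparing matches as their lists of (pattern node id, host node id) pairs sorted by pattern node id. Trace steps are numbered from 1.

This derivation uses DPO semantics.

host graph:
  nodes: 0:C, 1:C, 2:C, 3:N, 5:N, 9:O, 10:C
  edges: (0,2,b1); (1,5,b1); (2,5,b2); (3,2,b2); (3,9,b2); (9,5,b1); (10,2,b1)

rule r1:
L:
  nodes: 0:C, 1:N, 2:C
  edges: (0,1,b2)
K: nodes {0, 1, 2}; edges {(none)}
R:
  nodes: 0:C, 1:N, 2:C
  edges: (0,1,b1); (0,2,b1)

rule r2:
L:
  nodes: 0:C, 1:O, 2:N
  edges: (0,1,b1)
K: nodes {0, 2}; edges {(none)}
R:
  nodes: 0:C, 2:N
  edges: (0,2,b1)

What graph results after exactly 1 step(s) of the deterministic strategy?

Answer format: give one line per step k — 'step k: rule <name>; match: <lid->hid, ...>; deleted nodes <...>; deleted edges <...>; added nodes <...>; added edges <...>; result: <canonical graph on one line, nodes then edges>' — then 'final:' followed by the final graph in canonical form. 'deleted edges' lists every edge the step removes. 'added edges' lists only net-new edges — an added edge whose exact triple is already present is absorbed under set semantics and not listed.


step 1: rule r1; match: 0->2, 1->5, 2->0; deleted nodes (none); deleted edges (2,5,b2); added nodes (none); added edges (2,0,b1); (2,5,b1); result: nodes: 0:C, 1:C, 2:C, 3:N, 5:N, 9:O, 10:C edges: (0,2,b1); (1,5,b1); (2,0,b1); (2,5,b1); (3,2,b2); (3,9,b2); (9,5,b1); (10,2,b1)
final:
nodes: 0:C, 1:C, 2:C, 3:N, 5:N, 9:O, 10:C
edges: (0,2,b1); (1,5,b1); (2,0,b1); (2,5,b1); (3,2,b2); (3,9,b2); (9,5,b1); (10,2,b1)


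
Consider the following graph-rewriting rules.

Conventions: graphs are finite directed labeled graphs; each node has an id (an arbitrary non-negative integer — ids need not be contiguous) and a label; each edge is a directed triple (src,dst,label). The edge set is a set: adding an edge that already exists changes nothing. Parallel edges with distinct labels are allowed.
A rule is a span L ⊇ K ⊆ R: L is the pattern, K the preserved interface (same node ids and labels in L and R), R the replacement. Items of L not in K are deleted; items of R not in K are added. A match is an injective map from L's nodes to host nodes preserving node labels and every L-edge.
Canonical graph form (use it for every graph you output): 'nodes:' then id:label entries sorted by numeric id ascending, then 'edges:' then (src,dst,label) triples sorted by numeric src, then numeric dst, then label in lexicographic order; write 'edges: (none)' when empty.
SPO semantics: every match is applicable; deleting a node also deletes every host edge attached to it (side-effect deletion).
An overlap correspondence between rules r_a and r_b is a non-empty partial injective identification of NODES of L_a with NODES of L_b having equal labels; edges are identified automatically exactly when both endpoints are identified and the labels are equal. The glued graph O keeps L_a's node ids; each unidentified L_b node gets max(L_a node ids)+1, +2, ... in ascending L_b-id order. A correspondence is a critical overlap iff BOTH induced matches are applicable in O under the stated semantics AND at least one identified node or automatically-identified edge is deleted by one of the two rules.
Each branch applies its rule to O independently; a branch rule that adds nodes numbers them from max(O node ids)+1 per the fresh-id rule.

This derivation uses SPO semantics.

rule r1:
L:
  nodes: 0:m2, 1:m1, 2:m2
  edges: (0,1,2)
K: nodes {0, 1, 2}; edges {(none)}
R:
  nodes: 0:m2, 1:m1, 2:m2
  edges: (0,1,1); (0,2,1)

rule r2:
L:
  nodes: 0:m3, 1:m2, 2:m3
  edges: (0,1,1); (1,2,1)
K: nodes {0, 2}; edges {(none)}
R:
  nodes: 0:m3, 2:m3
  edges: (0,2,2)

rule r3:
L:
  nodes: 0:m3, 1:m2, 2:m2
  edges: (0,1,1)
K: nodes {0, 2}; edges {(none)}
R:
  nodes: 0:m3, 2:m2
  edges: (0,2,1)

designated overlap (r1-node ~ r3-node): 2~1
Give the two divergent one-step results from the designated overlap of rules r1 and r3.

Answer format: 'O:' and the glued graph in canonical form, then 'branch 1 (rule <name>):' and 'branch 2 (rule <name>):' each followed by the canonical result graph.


O:
nodes: 0:m2, 1:m1, 2:m2, 3:m3, 4:m2
edges: (0,1,2); (3,2,1)
branch 1 (rule r1):
nodes: 0:m2, 1:m1, 2:m2, 3:m3, 4:m2
edges: (0,1,1); (0,2,1); (3,2,1)
branch 2 (rule r3):
nodes: 0:m2, 1:m1, 3:m3, 4:m2
edges: (0,1,2); (3,4,1)


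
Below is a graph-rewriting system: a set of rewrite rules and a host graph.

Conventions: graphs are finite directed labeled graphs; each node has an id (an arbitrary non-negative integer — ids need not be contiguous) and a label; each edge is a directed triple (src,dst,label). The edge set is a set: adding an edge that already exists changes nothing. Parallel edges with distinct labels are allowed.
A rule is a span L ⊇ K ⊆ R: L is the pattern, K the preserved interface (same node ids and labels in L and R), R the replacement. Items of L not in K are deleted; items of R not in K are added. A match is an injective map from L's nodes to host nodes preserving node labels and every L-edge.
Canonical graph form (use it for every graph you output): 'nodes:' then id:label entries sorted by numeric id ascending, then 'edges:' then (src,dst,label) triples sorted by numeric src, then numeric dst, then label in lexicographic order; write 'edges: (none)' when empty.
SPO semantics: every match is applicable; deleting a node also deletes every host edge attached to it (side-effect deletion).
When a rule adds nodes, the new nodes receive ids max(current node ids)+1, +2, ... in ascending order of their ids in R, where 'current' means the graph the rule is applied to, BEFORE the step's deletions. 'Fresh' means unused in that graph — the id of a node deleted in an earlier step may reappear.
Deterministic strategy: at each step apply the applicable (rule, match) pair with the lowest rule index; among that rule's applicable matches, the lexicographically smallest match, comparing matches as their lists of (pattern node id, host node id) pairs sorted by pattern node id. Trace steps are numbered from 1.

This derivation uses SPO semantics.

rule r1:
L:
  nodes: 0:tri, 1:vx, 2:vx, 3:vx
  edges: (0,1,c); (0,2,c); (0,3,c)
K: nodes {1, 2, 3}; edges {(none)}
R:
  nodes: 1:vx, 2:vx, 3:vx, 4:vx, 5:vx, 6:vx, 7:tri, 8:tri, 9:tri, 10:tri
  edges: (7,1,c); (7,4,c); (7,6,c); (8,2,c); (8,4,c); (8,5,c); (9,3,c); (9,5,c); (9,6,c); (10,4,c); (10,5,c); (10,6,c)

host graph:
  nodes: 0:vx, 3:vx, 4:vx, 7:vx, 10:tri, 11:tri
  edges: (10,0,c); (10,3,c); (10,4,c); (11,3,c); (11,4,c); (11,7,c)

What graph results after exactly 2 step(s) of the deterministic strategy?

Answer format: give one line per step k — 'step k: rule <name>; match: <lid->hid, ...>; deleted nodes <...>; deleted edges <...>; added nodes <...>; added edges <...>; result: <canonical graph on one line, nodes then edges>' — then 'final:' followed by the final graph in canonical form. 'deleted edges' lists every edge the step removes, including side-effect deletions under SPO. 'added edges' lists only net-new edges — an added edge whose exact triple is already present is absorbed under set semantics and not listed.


step 1: rule r1; match: 0->10, 1->0, 2->3, 3->4; deleted nodes 10; deleted edges (10,0,c); (10,3,c); (10,4,c); added nodes 12, 13, 14, 15, 16, 17, 18; added edges (15,0,c); (15,12,c); (15,14,c); (16,3,c); (16,12,c); (16,13,c); (17,4,c); (17,13,c); (17,14,c); (18,12,c); (18,13,c); (18,14,c); result: nodes: 0:vx, 3:vx, 4:vx, 7:vx, 11:tri, 12:vx, 13:vx, 14:vx, 15:tri, 16:tri, 17:tri, 18:tri edges: (11,3,c); (11,4,c); (11,7,c); (15,0,c); (15,12,c); (15,14,c); (16,3,c); (16,12,c); (16,13,c); (17,4,c); (17,13,c); (17,14,c); (18,12,c); (18,13,c); (18,14,c)
step 2: rule r1; match: 0->11, 1->3, 2->4, 3->7; deleted nodes 11; deleted edges (11,3,c); (11,4,c); (11,7,c); added nodes 19, 20, 21, 22, 23, 24, 25; added edges (22,3,c); (22,19,c); (22,21,c); (23,4,c); (23,19,c); (23,20,c); (24,7,c); (24,20,c); (24,21,c); (25,19,c); (25,20,c); (25,21,c); result: nodes: 0:vx, 3:vx, 4:vx, 7:vx, 12:vx, 13:vx, 14:vx, 15:tri, 16:tri, 17:tri, 18:tri, 19:vx, 20:vx, 21:vx, 22:tri, 23:tri, 24:tri, 25:tri edges: (15,0,c); (15,12,c); (15,14,c); (16,3,c); (16,12,c); (16,13,c); (17,4,c); (17,13,c); (17,14,c); (18,12,c); (18,13,c); (18,14,c); (22,3,c); (22,19,c); (22,21,c); (23,4,c); (23,19,c); (23,20,c); (24,7,c); (24,20,c); (24,21,c); (25,19,c); (25,20,c); (25,21,c)
final:
nodes: 0:vx, 3:vx, 4:vx, 7:vx, 12:vx, 13:vx, 14:vx, 15:tri, 16:tri, 17:tri, 18:tri, 19:vx, 20:vx, 21:vx, 22:tri, 23:tri, 24:tri, 25:tri
edges: (15,0,c); (15,12,c); (15,14,c); (16,3,c); (16,12,c); (16,13,c); (17,4,c); (17,13,c); (17,14,c); (18,12,c); (18,13,c); (18,14,c); (22,3,c); (22,19,c); (22,21,c); (23,4,c); (23,19,c); (23,20,c); (24,7,c); (24,20,c); (24,21,c); (25,19,c); (25,20,c); (25,21,c)


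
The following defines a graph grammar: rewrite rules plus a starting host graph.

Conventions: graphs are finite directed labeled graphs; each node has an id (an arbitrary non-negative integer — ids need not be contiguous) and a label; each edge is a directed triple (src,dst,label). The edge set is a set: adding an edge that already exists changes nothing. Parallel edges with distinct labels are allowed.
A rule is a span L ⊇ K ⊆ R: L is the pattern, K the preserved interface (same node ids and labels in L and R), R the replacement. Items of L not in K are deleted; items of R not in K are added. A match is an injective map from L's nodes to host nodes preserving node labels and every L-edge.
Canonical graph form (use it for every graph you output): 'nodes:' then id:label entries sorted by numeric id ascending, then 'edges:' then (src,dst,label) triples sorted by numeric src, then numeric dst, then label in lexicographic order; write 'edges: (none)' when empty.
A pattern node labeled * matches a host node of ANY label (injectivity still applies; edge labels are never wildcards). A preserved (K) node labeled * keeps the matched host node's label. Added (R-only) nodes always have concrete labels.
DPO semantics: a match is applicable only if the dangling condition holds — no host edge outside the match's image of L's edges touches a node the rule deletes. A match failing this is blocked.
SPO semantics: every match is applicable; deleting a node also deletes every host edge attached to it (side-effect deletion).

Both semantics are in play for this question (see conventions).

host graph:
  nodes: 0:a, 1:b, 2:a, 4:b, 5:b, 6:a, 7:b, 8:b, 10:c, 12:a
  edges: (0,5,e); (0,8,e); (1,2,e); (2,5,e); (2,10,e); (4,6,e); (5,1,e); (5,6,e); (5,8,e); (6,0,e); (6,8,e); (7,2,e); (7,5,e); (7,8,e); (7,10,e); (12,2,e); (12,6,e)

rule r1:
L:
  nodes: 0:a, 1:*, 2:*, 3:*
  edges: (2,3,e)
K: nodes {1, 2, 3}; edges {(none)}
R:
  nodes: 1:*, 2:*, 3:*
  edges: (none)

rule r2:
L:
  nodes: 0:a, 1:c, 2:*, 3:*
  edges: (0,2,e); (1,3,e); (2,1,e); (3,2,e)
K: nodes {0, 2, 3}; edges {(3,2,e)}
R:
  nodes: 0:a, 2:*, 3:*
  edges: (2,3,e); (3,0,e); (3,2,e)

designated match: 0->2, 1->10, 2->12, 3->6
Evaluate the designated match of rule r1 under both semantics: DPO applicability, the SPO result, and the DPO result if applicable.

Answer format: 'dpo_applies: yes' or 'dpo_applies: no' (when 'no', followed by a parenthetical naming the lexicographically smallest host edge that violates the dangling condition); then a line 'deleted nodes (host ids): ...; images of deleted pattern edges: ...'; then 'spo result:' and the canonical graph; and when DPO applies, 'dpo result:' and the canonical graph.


dpo_applies: no
(the rule deletes node 2, which keeps host edge (1,2,e) outside the match image — the dangling condition fails, DPO blocks; SPO proceeds and side-deletes such edges)
deleted nodes (host ids): 2; images of deleted pattern edges: (12,6,e)
spo result:
nodes: 0:a, 1:b, 4:b, 5:b, 6:a, 7:b, 8:b, 10:c, 12:a
edges: (0,5,e); (0,8,e); (4,6,e); (5,1,e); (5,6,e); (5,8,e); (6,0,e); (6,8,e); (7,5,e); (7,8,e); (7,10,e)
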